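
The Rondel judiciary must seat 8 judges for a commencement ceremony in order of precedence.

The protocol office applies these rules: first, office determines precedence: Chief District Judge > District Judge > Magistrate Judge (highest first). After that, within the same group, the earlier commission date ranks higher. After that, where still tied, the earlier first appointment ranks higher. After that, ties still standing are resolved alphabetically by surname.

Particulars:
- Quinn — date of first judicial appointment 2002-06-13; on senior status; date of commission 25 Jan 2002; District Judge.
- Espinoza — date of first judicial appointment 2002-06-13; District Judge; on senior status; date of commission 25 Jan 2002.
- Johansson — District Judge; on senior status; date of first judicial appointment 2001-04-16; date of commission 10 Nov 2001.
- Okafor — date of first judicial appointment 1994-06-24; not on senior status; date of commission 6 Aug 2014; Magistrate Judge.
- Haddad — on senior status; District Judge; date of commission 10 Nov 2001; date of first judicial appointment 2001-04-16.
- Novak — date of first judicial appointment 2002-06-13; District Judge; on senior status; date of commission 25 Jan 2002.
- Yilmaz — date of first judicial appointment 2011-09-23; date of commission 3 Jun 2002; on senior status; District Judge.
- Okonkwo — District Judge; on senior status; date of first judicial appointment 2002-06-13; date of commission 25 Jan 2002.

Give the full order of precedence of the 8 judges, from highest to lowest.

By office: Haddad, Johansson, Espinoza, Novak, Okonkwo, Quinn and Yilmaz (District Judge); then Okafor (Magistrate Judge).
Among Haddad, Johansson, Espinoza, Novak, Okonkwo, Quinn and Yilmaz, by date of commission (earlier first): Haddad and Johansson (10 Nov 2001) before Espinoza, Novak, Okonkwo and Quinn (25 Jan 2002) before Yilmaz (3 Jun 2002).
Haddad and Johansson both have date of first judicial appointment 2001-04-16, so the next rule applies.
Among Haddad and Johansson, alphabetically by surname: Haddad before Johansson.
Espinoza, Novak, Okonkwo and Quinn all have date of first judicial appointment 2002-06-13, so the next rule applies.
Among Espinoza, Novak, Okonkwo and Quinn, alphabetically by surname: Espinoza before Novak before Okonkwo before Quinn.
Full order: Haddad, Johansson, Espinoza, Novak, Okonkwo, Quinn, Yilmaz, Okafor.

Haddad, Johansson, Espinoza, Novak, Okonkwo, Quinn, Yilmaz, Okafor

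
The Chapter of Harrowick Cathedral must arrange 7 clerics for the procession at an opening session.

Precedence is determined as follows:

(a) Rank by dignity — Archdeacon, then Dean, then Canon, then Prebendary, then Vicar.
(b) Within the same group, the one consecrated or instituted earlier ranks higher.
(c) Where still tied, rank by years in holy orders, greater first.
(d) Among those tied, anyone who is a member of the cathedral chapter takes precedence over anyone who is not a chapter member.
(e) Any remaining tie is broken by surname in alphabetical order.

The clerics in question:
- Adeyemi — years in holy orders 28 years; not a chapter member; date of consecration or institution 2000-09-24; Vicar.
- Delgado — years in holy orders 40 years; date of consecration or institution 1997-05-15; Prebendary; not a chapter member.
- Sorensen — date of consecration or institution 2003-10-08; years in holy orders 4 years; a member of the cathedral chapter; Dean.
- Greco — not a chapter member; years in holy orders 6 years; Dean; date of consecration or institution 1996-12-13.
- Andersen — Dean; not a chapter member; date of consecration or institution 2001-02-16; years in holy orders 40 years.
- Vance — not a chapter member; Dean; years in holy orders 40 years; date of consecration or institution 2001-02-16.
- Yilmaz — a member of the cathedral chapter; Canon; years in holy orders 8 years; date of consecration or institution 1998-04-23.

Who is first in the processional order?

Greco

By dignity: Greco, Andersen, Vance and Sorensen (Dean); then Yilmaz (Canon); then Delgado (Prebendary); then Adeyemi (Vicar).
Among Greco, Andersen, Vance and Sorensen, by date of consecration or institution (earlier first): Greco (1996-12-13) before Andersen and Vance (2001-02-16) before Sorensen (2003-10-08).
Andersen and Vance both have years in holy orders 40 years, so the next rule applies.
Andersen and Vance are each not a chapter member, so the next rule applies.
Among Andersen and Vance, alphabetically by surname: Andersen before Vance.
Order: Greco, Andersen, Vance, Sorensen, Yilmaz, Delgado, Adeyemi.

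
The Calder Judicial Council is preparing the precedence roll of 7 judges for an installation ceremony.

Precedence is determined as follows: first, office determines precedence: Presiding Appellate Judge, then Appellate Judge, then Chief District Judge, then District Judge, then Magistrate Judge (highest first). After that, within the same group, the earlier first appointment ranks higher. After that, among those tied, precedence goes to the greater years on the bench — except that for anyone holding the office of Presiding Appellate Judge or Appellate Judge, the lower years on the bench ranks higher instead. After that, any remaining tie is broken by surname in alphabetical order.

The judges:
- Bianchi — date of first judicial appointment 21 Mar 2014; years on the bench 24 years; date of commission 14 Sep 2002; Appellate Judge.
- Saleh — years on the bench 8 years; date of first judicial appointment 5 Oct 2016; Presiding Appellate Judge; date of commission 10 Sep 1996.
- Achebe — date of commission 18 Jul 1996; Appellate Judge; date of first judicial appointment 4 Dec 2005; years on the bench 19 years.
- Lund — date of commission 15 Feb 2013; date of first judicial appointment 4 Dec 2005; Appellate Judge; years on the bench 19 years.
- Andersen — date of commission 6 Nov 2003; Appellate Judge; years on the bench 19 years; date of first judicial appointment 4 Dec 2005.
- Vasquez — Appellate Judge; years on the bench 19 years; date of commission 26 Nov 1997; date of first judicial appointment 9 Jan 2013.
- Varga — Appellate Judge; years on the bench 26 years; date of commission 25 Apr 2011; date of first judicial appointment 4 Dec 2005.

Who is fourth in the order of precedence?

By office: Saleh (Presiding Appellate Judge); then Achebe, Andersen, Lund, Varga, Vasquez and Bianchi (Appellate Judge).
Among Achebe, Andersen, Lund, Varga, Vasquez and Bianchi, by date of first judicial appointment (earlier first): Achebe, Andersen, Lund and Varga (4 Dec 2005) before Vasquez (9 Jan 2013) before Bianchi (21 Mar 2014).
Among Achebe, Andersen, Lund and Varga, by years on the bench (lower first) (reversed rule for this group): Achebe, Andersen and Lund (19 years) before Varga (26 years).
Among Achebe, Andersen and Lund, alphabetically by surname: Achebe before Andersen before Lund.
Order: Saleh, Achebe, Andersen, Lund, Varga, Vasquez, Bianchi.

Lund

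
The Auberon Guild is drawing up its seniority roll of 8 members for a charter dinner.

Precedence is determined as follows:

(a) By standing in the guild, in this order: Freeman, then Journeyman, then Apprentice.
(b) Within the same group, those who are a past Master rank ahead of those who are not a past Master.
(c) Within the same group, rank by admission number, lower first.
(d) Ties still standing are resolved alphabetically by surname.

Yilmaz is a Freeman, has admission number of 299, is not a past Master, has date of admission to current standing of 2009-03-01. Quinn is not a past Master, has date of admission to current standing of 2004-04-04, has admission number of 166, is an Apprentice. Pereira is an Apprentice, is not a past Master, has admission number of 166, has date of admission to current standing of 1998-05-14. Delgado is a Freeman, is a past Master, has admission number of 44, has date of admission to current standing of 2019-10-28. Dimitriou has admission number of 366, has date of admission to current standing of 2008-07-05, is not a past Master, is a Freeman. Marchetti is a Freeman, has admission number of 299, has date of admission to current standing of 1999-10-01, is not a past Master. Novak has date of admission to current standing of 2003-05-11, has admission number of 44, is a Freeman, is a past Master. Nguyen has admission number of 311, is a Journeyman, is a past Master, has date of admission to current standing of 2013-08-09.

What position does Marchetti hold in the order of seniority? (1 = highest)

By standing in the guild: Delgado, Novak, Marchetti, Yilmaz and Dimitriou (Freeman); then Nguyen (Journeyman); then Pereira and Quinn (Apprentice).
Among Delgado, Novak, Marchetti, Yilmaz and Dimitriou, a past Master before not a past Master: Delgado and Novak (a past Master) before Marchetti, Yilmaz and Dimitriou (not a past Master).
Delgado and Novak both have admission number 44, so the next rule applies.
Among Delgado and Novak, alphabetically by surname: Delgado before Novak.
Among Marchetti, Yilmaz and Dimitriou, by admission number (lower first): Marchetti and Yilmaz (299) before Dimitriou (366).
Among Marchetti and Yilmaz, alphabetically by surname: Marchetti before Yilmaz.
Pereira and Quinn are each not a past Master, so the next rule applies.
Pereira and Quinn both have admission number 166, so the next rule applies.
Among Pereira and Quinn, alphabetically by surname: Pereira before Quinn.
Order: Delgado, Novak, Marchetti, Yilmaz, Dimitriou, Nguyen, Pereira, Quinn. So position 3.

3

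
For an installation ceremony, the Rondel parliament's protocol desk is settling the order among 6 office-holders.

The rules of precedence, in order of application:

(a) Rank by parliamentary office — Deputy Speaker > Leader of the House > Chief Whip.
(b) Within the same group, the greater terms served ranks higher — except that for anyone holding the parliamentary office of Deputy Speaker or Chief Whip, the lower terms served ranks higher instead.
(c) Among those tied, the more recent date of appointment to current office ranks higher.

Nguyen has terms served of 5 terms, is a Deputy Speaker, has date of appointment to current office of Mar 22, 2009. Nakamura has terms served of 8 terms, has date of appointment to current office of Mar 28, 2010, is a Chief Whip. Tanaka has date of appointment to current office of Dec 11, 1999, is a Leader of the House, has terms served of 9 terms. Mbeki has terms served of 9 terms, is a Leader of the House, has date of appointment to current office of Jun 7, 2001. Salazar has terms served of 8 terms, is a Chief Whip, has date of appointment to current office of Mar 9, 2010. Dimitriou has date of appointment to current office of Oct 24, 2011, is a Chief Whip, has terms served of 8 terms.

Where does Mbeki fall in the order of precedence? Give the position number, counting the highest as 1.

By parliamentary office: Nguyen (Deputy Speaker); then Mbeki and Tanaka (Leader of the House); then Dimitriou, Nakamura and Salazar (Chief Whip).
Mbeki and Tanaka both have terms served 9 terms, so the next rule applies.
Among Mbeki and Tanaka, by date of appointment to current office (later first): Mbeki (Jun 7, 2001) before Tanaka (Dec 11, 1999).
Dimitriou, Nakamura and Salazar all have terms served 8 terms, so the next rule applies.
Among Dimitriou, Nakamura and Salazar, by date of appointment to current office (later first): Dimitriou (Oct 24, 2011) before Nakamura (Mar 28, 2010) before Salazar (Mar 9, 2010).
Order: Nguyen, Mbeki, Tanaka, Dimitriou, Nakamura, Salazar. So position 2.

2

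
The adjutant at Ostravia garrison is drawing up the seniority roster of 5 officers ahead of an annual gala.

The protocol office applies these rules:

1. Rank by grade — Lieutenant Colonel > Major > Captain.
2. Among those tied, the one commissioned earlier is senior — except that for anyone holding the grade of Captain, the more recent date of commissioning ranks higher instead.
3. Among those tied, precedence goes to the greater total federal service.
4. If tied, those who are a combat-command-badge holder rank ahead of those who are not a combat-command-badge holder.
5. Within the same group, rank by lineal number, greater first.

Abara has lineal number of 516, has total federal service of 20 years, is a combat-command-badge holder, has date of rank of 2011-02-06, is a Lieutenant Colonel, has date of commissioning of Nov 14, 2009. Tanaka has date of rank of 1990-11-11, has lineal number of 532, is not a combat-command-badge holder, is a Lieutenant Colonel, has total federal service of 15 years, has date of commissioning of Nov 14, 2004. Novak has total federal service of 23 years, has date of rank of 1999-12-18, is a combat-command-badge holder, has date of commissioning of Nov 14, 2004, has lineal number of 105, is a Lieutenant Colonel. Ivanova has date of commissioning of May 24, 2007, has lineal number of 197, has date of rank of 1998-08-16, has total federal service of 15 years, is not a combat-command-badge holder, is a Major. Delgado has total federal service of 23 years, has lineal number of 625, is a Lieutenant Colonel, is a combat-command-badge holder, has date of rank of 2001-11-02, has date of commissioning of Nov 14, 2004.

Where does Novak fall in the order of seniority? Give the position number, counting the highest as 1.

By grade: Delgado, Novak, Tanaka and Abara (Lieutenant Colonel); then Ivanova (Major).
Among Delgado, Novak, Tanaka and Abara, by date of commissioning (earlier first): Delgado, Novak and Tanaka (Nov 14, 2004) before Abara (Nov 14, 2009).
Among Delgado, Novak and Tanaka, by total federal service (higher first): Delgado and Novak (23 years) before Tanaka (15 years).
Delgado and Novak are each a combat-command-badge holder, so the next rule applies.
Among Delgado and Novak, by lineal number (higher first): Delgado (625) before Novak (105).
Order: Delgado, Novak, Tanaka, Abara, Ivanova. So position 2.

2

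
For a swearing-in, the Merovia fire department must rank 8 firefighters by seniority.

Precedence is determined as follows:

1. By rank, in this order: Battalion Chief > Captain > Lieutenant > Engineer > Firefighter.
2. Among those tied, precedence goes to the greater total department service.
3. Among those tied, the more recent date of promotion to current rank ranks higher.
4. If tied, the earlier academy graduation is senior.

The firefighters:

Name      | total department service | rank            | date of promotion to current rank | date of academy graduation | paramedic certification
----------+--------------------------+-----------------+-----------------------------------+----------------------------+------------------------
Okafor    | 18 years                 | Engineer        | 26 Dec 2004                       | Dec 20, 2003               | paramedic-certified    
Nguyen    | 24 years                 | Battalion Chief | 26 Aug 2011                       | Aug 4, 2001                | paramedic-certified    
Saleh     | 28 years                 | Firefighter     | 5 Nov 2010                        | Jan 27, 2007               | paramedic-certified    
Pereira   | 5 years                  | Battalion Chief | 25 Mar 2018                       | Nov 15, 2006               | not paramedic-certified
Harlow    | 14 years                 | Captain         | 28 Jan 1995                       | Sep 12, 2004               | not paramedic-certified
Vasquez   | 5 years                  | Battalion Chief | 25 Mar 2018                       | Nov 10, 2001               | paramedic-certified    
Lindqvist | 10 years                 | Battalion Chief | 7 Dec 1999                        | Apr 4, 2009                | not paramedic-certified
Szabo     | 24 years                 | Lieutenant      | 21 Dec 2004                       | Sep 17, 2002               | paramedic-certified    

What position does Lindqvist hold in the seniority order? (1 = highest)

2

By rank: Nguyen, Lindqvist, Vasquez and Pereira (Battalion Chief); then Harlow (Captain); then Szabo (Lieutenant); then Okafor (Engineer); then Saleh (Firefighter).
Among Nguyen, Lindqvist, Vasquez and Pereira, by total department service (higher first): Nguyen (24 years) before Lindqvist (10 years) before Vasquez and Pereira (5 years).
Vasquez and Pereira both have date of promotion to current rank 25 Mar 2018, so the next rule applies.
Among Vasquez and Pereira, by date of academy graduation (earlier first): Vasquez (Nov 10, 2001) before Pereira (Nov 15, 2006).
Order: Nguyen, Lindqvist, Vasquez, Pereira, Harlow, Szabo, Okafor, Saleh. So position 2.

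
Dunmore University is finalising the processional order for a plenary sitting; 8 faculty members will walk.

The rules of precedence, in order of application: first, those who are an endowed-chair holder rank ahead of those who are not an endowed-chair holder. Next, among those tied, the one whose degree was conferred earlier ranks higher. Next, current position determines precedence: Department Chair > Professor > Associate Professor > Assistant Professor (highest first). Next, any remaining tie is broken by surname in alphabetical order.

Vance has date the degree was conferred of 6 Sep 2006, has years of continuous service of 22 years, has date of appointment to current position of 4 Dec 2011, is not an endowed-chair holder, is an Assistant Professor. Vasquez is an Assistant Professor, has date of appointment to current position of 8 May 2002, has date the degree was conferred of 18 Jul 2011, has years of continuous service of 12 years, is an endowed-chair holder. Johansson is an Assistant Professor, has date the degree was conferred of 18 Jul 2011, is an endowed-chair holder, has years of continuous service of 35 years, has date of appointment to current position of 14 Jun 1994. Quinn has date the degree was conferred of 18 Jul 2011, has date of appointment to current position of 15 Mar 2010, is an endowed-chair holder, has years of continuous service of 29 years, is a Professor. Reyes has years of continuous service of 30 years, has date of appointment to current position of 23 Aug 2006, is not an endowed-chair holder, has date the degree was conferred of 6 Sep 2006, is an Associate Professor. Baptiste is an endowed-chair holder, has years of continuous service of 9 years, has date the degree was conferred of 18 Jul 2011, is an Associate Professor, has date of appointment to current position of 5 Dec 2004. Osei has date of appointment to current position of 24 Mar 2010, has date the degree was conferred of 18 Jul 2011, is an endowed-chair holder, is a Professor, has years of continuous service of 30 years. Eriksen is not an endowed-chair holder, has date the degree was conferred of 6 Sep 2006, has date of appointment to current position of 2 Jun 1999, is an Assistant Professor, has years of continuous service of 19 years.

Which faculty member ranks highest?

Osei

By the first rule: Osei, Quinn, Baptiste, Johansson and Vasquez (each an endowed-chair holder); then Reyes, Eriksen and Vance (each not an endowed-chair holder).
Osei, Quinn, Baptiste, Johansson and Vasquez all have date the degree was conferred 18 Jul 2011, so the next rule applies.
Among Osei, Quinn, Baptiste, Johansson and Vasquez, by current position: Osei and Quinn (Professor) before Baptiste (Associate Professor) before Johansson and Vasquez (Assistant Professor).
Among Osei and Quinn, alphabetically by surname: Osei before Quinn.
Among Johansson and Vasquez, alphabetically by surname: Johansson before Vasquez.
Reyes, Eriksen and Vance all have date the degree was conferred 6 Sep 2006, so the next rule applies.
Among Reyes, Eriksen and Vance, by current position: Reyes (Associate Professor) before Eriksen and Vance (Assistant Professor).
Among Eriksen and Vance, alphabetically by surname: Eriksen before Vance.
Order: Osei, Quinn, Baptiste, Johansson, Vasquez, Reyes, Eriksen, Vance.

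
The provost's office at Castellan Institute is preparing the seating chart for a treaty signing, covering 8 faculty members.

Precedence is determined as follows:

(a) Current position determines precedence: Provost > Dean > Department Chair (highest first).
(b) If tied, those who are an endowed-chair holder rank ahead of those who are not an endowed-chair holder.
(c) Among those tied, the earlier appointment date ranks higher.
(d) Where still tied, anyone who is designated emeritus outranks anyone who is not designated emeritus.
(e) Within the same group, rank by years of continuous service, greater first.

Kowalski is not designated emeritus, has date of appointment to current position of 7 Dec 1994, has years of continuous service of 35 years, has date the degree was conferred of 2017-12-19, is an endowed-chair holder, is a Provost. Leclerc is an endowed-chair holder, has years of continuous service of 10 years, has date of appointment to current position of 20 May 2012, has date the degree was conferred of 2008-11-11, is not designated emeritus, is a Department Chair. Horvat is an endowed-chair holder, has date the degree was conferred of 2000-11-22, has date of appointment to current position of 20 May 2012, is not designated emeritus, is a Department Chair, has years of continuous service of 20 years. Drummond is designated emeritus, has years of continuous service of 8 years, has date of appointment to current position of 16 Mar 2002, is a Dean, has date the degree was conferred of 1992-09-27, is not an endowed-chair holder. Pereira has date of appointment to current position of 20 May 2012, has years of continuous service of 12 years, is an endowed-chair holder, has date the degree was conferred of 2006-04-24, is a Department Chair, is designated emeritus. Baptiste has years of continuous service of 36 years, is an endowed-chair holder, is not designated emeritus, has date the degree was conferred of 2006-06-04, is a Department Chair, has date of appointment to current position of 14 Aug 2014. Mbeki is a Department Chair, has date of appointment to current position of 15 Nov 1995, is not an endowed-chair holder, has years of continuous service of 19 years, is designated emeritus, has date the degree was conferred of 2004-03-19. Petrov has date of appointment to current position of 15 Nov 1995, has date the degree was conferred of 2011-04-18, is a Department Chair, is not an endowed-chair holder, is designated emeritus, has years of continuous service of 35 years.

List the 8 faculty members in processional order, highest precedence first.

By current position: Kowalski (Provost); then Drummond (Dean); then Pereira, Horvat, Leclerc, Baptiste, Petrov and Mbeki (Department Chair).
Among Pereira, Horvat, Leclerc, Baptiste, Petrov and Mbeki, an endowed-chair holder before not an endowed-chair holder: Pereira, Horvat, Leclerc and Baptiste (an endowed-chair holder) before Petrov and Mbeki (not an endowed-chair holder).
Among Pereira, Horvat, Leclerc and Baptiste, by date of appointment to current position (earlier first): Pereira, Horvat and Leclerc (20 May 2012) before Baptiste (14 Aug 2014).
Among Pereira, Horvat and Leclerc, designated emeritus before not designated emeritus: Pereira (designated emeritus) before Horvat and Leclerc (not designated emeritus).
Among Horvat and Leclerc, by years of continuous service (higher first): Horvat (20 years) before Leclerc (10 years).
Petrov and Mbeki both have date of appointment to current position 15 Nov 1995, so the next rule applies.
Petrov and Mbeki are each designated emeritus, so the next rule applies.
Among Petrov and Mbeki, by years of continuous service (higher first): Petrov (35 years) before Mbeki (19 years).
Full order: Kowalski, Drummond, Pereira, Horvat, Leclerc, Baptiste, Petrov, Mbeki.

Kowalski, Drummond, Pereira, Horvat, Leclerc, Baptiste, Petrov, Mbeki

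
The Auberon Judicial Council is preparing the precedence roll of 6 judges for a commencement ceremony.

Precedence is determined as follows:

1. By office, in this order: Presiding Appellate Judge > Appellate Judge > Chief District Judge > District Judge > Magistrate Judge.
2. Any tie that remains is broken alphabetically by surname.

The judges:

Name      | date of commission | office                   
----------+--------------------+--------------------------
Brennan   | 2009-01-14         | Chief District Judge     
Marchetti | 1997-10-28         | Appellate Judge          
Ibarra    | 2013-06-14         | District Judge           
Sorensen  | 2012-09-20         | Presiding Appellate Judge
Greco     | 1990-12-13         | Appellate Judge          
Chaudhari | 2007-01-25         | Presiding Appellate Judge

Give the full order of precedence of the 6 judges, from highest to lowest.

Chaudhari, Sorensen, Greco, Marchetti, Brennan, Ibarra

By office: Chaudhari and Sorensen (Presiding Appellate Judge); then Greco and Marchetti (Appellate Judge); then Brennan (Chief District Judge); then Ibarra (District Judge).
Among Chaudhari and Sorensen, alphabetically by surname: Chaudhari before Sorensen.
Among Greco and Marchetti, alphabetically by surname: Greco before Marchetti.
Full order: Chaudhari, Sorensen, Greco, Marchetti, Brennan, Ibarra.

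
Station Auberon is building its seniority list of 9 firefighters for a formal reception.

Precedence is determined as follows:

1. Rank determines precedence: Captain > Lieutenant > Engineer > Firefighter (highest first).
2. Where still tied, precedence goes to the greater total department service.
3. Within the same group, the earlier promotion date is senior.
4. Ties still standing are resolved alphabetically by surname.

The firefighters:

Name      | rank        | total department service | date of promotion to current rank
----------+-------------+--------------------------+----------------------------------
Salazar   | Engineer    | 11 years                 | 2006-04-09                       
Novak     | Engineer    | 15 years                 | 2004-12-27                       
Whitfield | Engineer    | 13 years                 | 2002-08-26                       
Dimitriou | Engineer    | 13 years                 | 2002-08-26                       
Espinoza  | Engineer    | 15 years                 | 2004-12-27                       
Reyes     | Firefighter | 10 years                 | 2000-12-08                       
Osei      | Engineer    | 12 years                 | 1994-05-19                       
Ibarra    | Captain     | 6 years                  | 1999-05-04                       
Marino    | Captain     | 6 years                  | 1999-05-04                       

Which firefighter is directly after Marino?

Espinoza

By rank: Ibarra and Marino (Captain); then Espinoza, Novak, Dimitriou, Whitfield, Osei and Salazar (Engineer); then Reyes (Firefighter).
Ibarra and Marino both have total department service 6 years, so the next rule applies.
Ibarra and Marino both have date of promotion to current rank 1999-05-04, so the next rule applies.
Among Ibarra and Marino, alphabetically by surname: Ibarra before Marino.
Among Espinoza, Novak, Dimitriou, Whitfield, Osei and Salazar, by total department service (higher first): Espinoza and Novak (15 years) before Dimitriou and Whitfield (13 years) before Osei (12 years) before Salazar (11 years).
Espinoza and Novak both have date of promotion to current rank 2004-12-27, so the next rule applies.
Among Espinoza and Novak, alphabetically by surname: Espinoza before Novak.
Dimitriou and Whitfield both have date of promotion to current rank 2002-08-26, so the next rule applies.
Among Dimitriou and Whitfield, alphabetically by surname: Dimitriou before Whitfield.
Order: Ibarra, Marino, Espinoza, Novak, Dimitriou, Whitfield, Osei, Salazar, Reyes.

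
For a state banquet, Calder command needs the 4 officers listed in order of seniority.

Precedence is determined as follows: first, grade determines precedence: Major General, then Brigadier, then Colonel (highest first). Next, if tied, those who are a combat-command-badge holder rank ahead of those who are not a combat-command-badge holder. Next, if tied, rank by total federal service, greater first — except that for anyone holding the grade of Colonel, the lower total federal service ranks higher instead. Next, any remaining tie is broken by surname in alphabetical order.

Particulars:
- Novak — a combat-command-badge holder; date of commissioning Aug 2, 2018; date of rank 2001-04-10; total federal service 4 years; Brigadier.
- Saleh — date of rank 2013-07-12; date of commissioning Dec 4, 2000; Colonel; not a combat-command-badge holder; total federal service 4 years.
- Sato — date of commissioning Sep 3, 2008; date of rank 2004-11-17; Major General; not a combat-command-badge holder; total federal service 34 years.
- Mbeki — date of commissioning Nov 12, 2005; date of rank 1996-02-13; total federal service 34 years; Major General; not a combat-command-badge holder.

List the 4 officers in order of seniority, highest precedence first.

By grade: Mbeki and Sato (Major General); then Novak (Brigadier); then Saleh (Colonel).
Mbeki and Sato are each not a combat-command-badge holder, so the next rule applies.
Mbeki and Sato both have total federal service 34 years, so the next rule applies.
Among Mbeki and Sato, alphabetically by surname: Mbeki before Sato.
Full order: Mbeki, Sato, Novak, Saleh.

Mbeki, Sato, Novak, Saleh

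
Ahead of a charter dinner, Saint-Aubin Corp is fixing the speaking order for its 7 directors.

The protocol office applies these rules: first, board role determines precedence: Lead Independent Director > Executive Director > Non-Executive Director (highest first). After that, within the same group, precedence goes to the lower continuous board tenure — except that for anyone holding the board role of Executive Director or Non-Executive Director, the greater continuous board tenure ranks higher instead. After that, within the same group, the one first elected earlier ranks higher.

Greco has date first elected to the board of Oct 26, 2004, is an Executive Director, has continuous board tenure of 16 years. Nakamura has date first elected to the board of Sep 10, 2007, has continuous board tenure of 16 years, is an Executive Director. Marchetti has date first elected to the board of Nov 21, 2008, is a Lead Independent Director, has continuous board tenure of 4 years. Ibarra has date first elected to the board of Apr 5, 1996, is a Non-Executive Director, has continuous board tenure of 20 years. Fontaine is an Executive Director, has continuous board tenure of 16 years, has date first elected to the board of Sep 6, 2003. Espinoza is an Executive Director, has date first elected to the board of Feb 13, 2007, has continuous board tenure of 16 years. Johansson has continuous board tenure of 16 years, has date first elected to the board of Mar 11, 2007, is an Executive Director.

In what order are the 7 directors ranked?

By board role: Marchetti (Lead Independent Director); then Fontaine, Greco, Espinoza, Johansson and Nakamura (Executive Director); then Ibarra (Non-Executive Director).
Fontaine, Greco, Espinoza, Johansson and Nakamura all have continuous board tenure 16 years, so the next rule applies.
Among Fontaine, Greco, Espinoza, Johansson and Nakamura, by date first elected to the board (earlier first): Fontaine (Sep 6, 2003) before Greco (Oct 26, 2004) before Espinoza (Feb 13, 2007) before Johansson (Mar 11, 2007) before Nakamura (Sep 10, 2007).
Full order: Marchetti, Fontaine, Greco, Espinoza, Johansson, Nakamura, Ibarra.

Marchetti, Fontaine, Greco, Espinoza, Johansson, Nakamura, Ibarra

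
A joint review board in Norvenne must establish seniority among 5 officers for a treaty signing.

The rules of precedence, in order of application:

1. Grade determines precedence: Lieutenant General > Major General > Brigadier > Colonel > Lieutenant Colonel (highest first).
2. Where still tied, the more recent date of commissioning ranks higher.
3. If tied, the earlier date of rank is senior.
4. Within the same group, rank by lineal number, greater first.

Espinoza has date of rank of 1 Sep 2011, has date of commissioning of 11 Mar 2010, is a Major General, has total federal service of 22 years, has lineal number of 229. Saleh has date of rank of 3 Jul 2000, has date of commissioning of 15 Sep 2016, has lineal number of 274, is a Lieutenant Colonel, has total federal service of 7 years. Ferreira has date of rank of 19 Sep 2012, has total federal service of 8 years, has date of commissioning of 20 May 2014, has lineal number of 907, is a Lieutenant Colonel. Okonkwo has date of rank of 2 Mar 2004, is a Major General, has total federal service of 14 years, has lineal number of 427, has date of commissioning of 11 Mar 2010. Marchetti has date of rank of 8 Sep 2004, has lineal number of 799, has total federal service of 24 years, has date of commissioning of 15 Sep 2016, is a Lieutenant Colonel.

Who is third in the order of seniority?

Saleh

By grade: Okonkwo and Espinoza (Major General); then Saleh, Marchetti and Ferreira (Lieutenant Colonel).
Okonkwo and Espinoza both have date of commissioning 11 Mar 2010, so the next rule applies.
Among Okonkwo and Espinoza, by date of rank (earlier first): Okonkwo (2 Mar 2004) before Espinoza (1 Sep 2011).
Among Saleh, Marchetti and Ferreira, by date of commissioning (later first): Saleh and Marchetti (15 Sep 2016) before Ferreira (20 May 2014).
Among Saleh and Marchetti, by date of rank (earlier first): Saleh (3 Jul 2000) before Marchetti (8 Sep 2004).
Order: Okonkwo, Espinoza, Saleh, Marchetti, Ferreira.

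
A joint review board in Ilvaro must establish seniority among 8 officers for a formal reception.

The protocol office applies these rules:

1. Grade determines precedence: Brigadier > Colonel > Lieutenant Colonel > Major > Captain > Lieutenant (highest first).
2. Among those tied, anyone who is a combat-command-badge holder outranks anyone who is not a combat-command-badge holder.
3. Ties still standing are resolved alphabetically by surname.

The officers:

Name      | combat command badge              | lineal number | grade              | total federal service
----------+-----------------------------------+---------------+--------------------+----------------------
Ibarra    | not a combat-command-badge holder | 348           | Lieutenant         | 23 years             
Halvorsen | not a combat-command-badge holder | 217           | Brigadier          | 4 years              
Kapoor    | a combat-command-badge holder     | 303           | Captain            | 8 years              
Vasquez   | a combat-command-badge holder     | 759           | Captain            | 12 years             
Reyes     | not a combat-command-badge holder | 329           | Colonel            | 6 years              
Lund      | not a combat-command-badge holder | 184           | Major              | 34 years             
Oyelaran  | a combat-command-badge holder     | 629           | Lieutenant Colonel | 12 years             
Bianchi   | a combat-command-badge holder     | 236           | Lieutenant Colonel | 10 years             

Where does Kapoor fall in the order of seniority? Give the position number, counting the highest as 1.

By grade: Halvorsen (Brigadier); then Reyes (Colonel); then Bianchi and Oyelaran (Lieutenant Colonel); then Lund (Major); then Kapoor and Vasquez (Captain); then Ibarra (Lieutenant).
Bianchi and Oyelaran are each a combat-command-badge holder, so the next rule applies.
Among Bianchi and Oyelaran, alphabetically by surname: Bianchi before Oyelaran.
Kapoor and Vasquez are each a combat-command-badge holder, so the next rule applies.
Among Kapoor and Vasquez, alphabetically by surname: Kapoor before Vasquez.
Order: Halvorsen, Reyes, Bianchi, Oyelaran, Lund, Kapoor, Vasquez, Ibarra. So position 6.

6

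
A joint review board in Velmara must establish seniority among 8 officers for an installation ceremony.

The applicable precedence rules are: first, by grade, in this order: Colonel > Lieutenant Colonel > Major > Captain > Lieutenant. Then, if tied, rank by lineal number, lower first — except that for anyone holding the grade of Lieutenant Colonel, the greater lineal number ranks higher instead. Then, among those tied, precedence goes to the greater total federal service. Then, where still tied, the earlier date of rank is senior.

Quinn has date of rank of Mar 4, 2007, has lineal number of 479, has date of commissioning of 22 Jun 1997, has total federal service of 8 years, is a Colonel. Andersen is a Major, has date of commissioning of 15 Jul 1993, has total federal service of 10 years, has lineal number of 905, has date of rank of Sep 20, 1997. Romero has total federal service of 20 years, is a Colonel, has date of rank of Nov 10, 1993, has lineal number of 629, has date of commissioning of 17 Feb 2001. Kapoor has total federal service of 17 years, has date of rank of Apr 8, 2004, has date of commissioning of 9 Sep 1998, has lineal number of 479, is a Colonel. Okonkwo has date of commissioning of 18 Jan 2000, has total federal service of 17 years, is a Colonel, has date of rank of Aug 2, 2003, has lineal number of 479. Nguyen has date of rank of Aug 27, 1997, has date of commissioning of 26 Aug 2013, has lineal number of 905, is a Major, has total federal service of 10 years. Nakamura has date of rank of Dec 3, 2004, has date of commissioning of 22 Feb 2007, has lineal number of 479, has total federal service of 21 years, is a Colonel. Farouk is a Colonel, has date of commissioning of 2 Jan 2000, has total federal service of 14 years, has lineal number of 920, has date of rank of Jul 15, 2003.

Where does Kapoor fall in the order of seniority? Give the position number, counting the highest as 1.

3

By grade: Nakamura, Okonkwo, Kapoor, Quinn, Romero and Farouk (Colonel); then Nguyen and Andersen (Major).
Among Nakamura, Okonkwo, Kapoor, Quinn, Romero and Farouk, by lineal number (lower first): Nakamura, Okonkwo, Kapoor and Quinn (479) before Romero (629) before Farouk (920).
Among Nakamura, Okonkwo, Kapoor and Quinn, by total federal service (higher first): Nakamura (21 years) before Okonkwo and Kapoor (17 years) before Quinn (8 years).
Among Okonkwo and Kapoor, by date of rank (earlier first): Okonkwo (Aug 2, 2003) before Kapoor (Apr 8, 2004).
Nguyen and Andersen both have lineal number 905, so the next rule applies.
Nguyen and Andersen both have total federal service 10 years, so the next rule applies.
Among Nguyen and Andersen, by date of rank (earlier first): Nguyen (Aug 27, 1997) before Andersen (Sep 20, 1997).
Order: Nakamura, Okonkwo, Kapoor, Quinn, Romero, Farouk, Nguyen, Andersen. So position 3.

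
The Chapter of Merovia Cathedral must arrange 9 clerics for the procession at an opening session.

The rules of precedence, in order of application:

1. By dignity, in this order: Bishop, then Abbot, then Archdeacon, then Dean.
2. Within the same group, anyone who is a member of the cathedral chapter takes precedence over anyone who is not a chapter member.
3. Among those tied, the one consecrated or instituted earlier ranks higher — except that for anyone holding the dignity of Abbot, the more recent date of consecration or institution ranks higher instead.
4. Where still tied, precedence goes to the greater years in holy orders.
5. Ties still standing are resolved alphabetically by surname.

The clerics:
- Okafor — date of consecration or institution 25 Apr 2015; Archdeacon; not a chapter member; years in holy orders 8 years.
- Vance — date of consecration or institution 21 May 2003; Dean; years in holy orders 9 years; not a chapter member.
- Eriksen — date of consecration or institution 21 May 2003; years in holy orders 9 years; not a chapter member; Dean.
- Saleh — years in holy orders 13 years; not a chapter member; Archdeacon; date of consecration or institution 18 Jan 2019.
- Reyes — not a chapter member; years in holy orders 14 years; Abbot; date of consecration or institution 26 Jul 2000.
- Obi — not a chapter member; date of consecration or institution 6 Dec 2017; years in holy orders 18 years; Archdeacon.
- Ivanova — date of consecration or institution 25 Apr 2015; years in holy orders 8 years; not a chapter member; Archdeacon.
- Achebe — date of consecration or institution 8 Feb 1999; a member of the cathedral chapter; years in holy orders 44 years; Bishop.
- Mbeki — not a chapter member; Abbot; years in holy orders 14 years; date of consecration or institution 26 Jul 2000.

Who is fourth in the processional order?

Ivanova

By dignity: Achebe (Bishop); then Mbeki and Reyes (Abbot); then Ivanova, Okafor, Obi and Saleh (Archdeacon); then Eriksen and Vance (Dean).
Mbeki and Reyes are each not a chapter member, so the next rule applies.
Mbeki and Reyes both have date of consecration or institution 26 Jul 2000, so the next rule applies.
Mbeki and Reyes both have years in holy orders 14 years, so the next rule applies.
Among Mbeki and Reyes, alphabetically by surname: Mbeki before Reyes.
Ivanova, Okafor, Obi and Saleh are each not a chapter member, so the next rule applies.
Among Ivanova, Okafor, Obi and Saleh, by date of consecration or institution (earlier first): Ivanova and Okafor (25 Apr 2015) before Obi (6 Dec 2017) before Saleh (18 Jan 2019).
Ivanova and Okafor both have years in holy orders 8 years, so the next rule applies.
Among Ivanova and Okafor, alphabetically by surname: Ivanova before Okafor.
Eriksen and Vance are each not a chapter member, so the next rule applies.
Eriksen and Vance both have date of consecration or institution 21 May 2003, so the next rule applies.
Eriksen and Vance both have years in holy orders 9 years, so the next rule applies.
Among Eriksen and Vance, alphabetically by surname: Eriksen before Vance.
Order: Achebe, Mbeki, Reyes, Ivanova, Okafor, Obi, Saleh, Eriksen, Vance.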